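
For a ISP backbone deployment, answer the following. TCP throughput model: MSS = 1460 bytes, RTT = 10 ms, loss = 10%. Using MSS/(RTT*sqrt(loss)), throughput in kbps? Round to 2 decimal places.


Given: MSS = 1460 bytes, RTT = 10 ms, loss = 10%
RTT in seconds = 10 / 1000 = 0.01
Loss rate = 10% = 0.1
sqrt(loss) = sqrt(0.1) = 0.316227766017
Throughput (bytes/s) = 1460 / (0.01 * 0.316227766017) = 461692.5384
Throughput (kbps) = 461692.5384 * 8 / 1000 = 3693.540307 -> 3693.54 kbps (2 dp)

3693.54


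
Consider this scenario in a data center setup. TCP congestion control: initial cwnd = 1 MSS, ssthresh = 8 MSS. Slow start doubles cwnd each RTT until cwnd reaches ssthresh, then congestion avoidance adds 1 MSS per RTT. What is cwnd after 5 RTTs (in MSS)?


RTT 0: cwnd = 1 MSS (initial)
RTT 1: cwnd = 2 MSS (slow start, doubled)
RTT 2: cwnd = 4 MSS (slow start, doubled)
RTT 3: cwnd = 8 MSS (slow start, doubled)
RTT 4: cwnd = 9 MSS (congestion avoidance, +1)
RTT 5: cwnd = 10 MSS (congestion avoidance, +1)

10


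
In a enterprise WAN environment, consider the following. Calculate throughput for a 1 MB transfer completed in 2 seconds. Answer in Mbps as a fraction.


Given: file = 1 MB, time = 2 s
File in Mb = 1 * 8 = 8 Mb
Throughput = 8 / 2 Mbps
Throughput = 4 Mbps

4


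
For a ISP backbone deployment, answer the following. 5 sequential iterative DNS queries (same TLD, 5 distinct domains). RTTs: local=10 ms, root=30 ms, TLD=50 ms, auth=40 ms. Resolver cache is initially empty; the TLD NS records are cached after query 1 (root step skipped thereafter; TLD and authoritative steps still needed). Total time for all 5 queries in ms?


Lookup 1 (cold cache): local + root + TLD + auth = 10 + 30 + 50 + 40 = 130 ms
Lookups 2..5 (TLD NS cached -> skip root; new domain -> still ask TLD and auth): local + TLD + auth = 10 + 50 + 40 = 100 ms each
Remaining 4 lookups: 4 * 100 = 400 ms
Total = 130 + 400 = 530 ms

530


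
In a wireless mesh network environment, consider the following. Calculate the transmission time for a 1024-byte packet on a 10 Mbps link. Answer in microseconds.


Given: packet = 1024 bytes, bandwidth = 10 Mbps
Packet in bits = 1024 * 8 = 8192 bits
Bandwidth = 10 * 10^6 = 10000000 bps
Time = 8192 / 10000000 seconds
Time in us = 8192 * 10^6 / 10000000 = 819.2

819.2


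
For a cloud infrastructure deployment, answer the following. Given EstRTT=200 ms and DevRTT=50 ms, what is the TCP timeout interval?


Given: EstRTT = 200 ms, DevRTT = 50 ms
Timeout = EstRTT + 4 * DevRTT
4 * DevRTT = 4 * 50 = 200
Timeout = 200 + 200 = 400 ms

400


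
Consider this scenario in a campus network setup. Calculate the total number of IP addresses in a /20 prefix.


Given: CIDR prefix /20
Host bits = 32 - 20 = 12
Total addresses = 2^12 = 4096

4096


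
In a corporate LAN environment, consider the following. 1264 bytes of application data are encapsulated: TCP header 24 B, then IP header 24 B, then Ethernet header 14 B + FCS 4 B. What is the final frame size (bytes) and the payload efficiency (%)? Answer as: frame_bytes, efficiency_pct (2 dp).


TCP segment = 1264 + 24 = 1288 B
IP packet = 1288 + 24 = 1312 B
Ethernet frame = 1312 + 14 + 4 = 1330 B
Efficiency = app / frame = 1264 / 1330 = 0.950376 = 95.0376% -> 95.04% (2 dp)

1330, 95.04


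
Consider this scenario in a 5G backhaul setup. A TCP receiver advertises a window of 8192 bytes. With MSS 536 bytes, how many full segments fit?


Given: RWND = 8192 bytes, MSS = 536 bytes
Full segments = floor(RWND / MSS)
Full segments = floor(8192 / 536)
Full segments = floor(15.2836) = 15

15


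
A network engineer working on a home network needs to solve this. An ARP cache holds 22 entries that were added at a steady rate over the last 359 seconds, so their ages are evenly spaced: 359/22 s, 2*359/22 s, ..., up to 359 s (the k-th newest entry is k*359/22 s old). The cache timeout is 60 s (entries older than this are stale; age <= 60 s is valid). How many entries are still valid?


Ages are k * 359/22 s for k = 1..22 (spacing = 16.3182 s).
Entry k is valid iff k * 359/22 <= 60 iff k <= 22 * 60 / 359 = 3.6769
n_valid = floor(3.6769) = 3
(n_stale = 22 - 3 = 19)

3


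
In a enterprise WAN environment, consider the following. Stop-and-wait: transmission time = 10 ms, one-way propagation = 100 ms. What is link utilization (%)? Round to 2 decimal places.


Given: Ttrans = 10 ms, Tprop = 100 ms
RTT = 2 * Tprop = 2 * 100 = 200 ms
U = Ttrans / (Ttrans + RTT)
U = 10 / (10 + 200)
U = 10 / 210 = 0.047619
U% = 4.76%

4.76


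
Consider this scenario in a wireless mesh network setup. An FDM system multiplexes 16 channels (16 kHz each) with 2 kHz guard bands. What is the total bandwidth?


Given: 16 channels, 16 kHz each, guard = 2 kHz
Channel bandwidth = 16 * 16 = 256 kHz
Guard bands = 15 gaps * 2 kHz = 30 kHz
Total = 256 + 30 = 286 kHz

286


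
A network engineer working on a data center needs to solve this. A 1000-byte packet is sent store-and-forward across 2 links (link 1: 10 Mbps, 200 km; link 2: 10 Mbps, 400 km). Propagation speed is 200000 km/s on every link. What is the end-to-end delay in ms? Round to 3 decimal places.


Packet = 1000 bytes = 8000 bits. Store-and-forward: sum (t_trans + t_prop) per link.
Link 1: t_trans = 8000/(10*10^6) s = 0.8000 ms; t_prop = 200/200000 s = 1.0000 ms; subtotal = 1.8000 ms
Link 2: t_trans = 8000/(10*10^6) s = 0.8000 ms; t_prop = 400/200000 s = 2.0000 ms; subtotal = 2.8000 ms
End-to-end = 1.8000 + 2.8000 = 4.6000 ms -> 4.600 ms (3 dp)

4.600


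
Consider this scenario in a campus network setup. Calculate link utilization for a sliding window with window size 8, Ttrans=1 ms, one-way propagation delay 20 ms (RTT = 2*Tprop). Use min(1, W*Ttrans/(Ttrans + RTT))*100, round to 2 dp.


Given: W = 8, Ttrans = 1 ms, RTT = 40 ms (= 2 * Tprop, Tprop = 20 ms)
Cycle time = Ttrans + RTT = 1 + 40 = 41 ms (first packet sent until its ACK returns)
W * Ttrans = 8 * 1 = 8 ms of sending per cycle
W * Ttrans / (Ttrans + RTT) = 8 / 41 = 0.195122
U = min(1, 0.195122) = 0.195122
U% = 19.51%

19.51


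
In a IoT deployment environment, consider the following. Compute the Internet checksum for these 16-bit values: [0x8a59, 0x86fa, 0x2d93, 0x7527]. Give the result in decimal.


Given words: [0x8a59, 0x86fa, 0x2d93, 0x7527]
Step 1: Sum all words
Raw sum = 35417 + 34554 + 11667 + 29991 = 111629
Step 2: Fold carry: (46093 + 1) = 46094
One's complement = ~46094 & 0xFFFF = 19441

19441


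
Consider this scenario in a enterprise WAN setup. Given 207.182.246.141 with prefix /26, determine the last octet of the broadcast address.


Given: IP = 207.182.246.141, prefix = /26
Host bits = 32 - 26 = 6
Network last octet = 141 AND mask = 128
Host part size = 2^6 - 1 = 63
Broadcast last octet = 128 OR 63 = 191

191


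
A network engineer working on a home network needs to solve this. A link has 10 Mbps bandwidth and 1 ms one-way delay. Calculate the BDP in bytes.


Given: bandwidth = 10 Mbps, delay = 1 ms
BDP in bits = 10 * 10^6 * 1 / 1000
BDP in bits = 10000
BDP in bytes = 10000 / 8 = 1250

1250


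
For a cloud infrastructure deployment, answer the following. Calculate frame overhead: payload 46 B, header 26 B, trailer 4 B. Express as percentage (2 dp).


Given: payload = 46 B, header = 26 B, trailer = 4 B
Overhead bytes = header + trailer = 26 + 4 = 30
Total frame = payload + overhead = 46 + 30 = 76
Overhead % = 30 / 76 * 100 = 39.4737% -> 39.47% (2 dp)

39.47


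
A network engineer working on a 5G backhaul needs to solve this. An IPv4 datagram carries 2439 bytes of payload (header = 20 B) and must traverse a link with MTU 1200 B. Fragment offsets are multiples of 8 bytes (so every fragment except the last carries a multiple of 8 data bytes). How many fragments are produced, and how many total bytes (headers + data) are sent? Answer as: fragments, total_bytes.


Max data per non-final fragment = floor((MTU - header)/8)*8 = floor((1200 - 20)/8)*8 = floor(1180/8)*8 = 1176 B
Final fragment needs no 8-byte alignment: it can carry up to MTU - header = 1180 B
Non-final fragments needed = ceil((payload - 1180) / 1176) = ceil(1259/1176) = ceil(1.0706) = 2
Number of fragments = 2 + 1 = 3
Fragment sizes (data): 2 * 1176 B + 87 B (last, 87 <= 1180 OK)
Total bytes sent = payload + n_frags * header = 2439 + 3*20 = 2439 + 60 = 2499 B

3, 2499


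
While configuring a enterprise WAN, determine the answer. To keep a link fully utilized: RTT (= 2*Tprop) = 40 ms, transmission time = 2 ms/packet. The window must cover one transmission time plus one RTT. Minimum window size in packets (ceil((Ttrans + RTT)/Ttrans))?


Given: Ttrans = 2 ms, RTT = 40 ms (= 2 * Tprop, Tprop = 20 ms)
Time until first ACK returns = Ttrans + RTT = 2 + 40 = 42 ms
Need W * Ttrans >= Ttrans + RTT  ->  W >= (Ttrans + RTT) / Ttrans
(Ttrans + RTT) / Ttrans = 42 / 2 = 21
W_min = ceil(21) = 21

21


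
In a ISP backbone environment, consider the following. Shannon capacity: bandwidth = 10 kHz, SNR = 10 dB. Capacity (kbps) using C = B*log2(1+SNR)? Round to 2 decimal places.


Given: B = 10 kHz, SNR = 10 dB
SNR linear = 10^(10/10) = 10
1 + SNR = 11
log2(11) = 3.4594316186
C = 10 * 1000 * 3.4594316186 = 34594.3162 bps
C = 34.594316 kbps -> 34.59 kbps (2 dp)

34.59


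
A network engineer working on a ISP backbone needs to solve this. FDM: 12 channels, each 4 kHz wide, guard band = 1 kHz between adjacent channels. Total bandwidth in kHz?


Given: 12 channels, 4 kHz each, guard = 1 kHz
Channel bandwidth = 12 * 4 = 48 kHz
Guard bands = 11 gaps * 1 kHz = 11 kHz
Total = 48 + 11 = 59 kHz

59


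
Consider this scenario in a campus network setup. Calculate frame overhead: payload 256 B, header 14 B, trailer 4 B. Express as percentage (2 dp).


Given: payload = 256 B, header = 14 B, trailer = 4 B
Overhead bytes = header + trailer = 14 + 4 = 18
Total frame = payload + overhead = 256 + 18 = 274
Overhead % = 18 / 274 * 100 = 6.5693% -> 6.57% (2 dp)

6.57


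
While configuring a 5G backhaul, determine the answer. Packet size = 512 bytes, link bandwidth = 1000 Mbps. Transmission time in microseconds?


Given: packet = 512 bytes, bandwidth = 1000 Mbps
Packet in bits = 512 * 8 = 4096 bits
Bandwidth = 1000 * 10^6 = 1000000000 bps
Time = 4096 / 1000000000 seconds
Time in us = 4096 * 10^6 / 1000000000 = 4.096

4.096


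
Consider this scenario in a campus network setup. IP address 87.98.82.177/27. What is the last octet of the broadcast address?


Given: IP = 87.98.82.177, prefix = /27
Host bits = 32 - 27 = 5
Network last octet = 177 AND mask = 160
Host part size = 2^5 - 1 = 31
Broadcast last octet = 160 OR 31 = 191

191


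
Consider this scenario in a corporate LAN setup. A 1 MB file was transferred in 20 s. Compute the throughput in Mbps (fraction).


Given: file = 1 MB, time = 20 s
File in Mb = 1 * 8 = 8 Mb
Throughput = 8 / 20 Mbps
Throughput = 2/5 Mbps

2/5


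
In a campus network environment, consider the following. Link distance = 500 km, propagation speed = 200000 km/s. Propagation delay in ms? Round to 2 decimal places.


Given: distance = 500 km, speed = 200000 km/s
Delay = distance / speed = 500 / 200000 seconds
Delay in ms = 500 * 1000 / 200000
Delay = 2.5000 ms
Rounded to 2 dp = 2.50 ms

2.50


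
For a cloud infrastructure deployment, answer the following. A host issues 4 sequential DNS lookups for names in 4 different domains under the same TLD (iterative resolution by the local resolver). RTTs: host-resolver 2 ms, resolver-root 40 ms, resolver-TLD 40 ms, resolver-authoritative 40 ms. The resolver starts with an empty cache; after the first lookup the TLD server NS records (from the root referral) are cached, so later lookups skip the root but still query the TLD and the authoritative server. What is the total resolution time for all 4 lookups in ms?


Lookup 1 (cold cache): local + root + TLD + auth = 2 + 40 + 40 + 40 = 122 ms
Lookups 2..4 (TLD NS cached -> skip root; new domain -> still ask TLD and auth): local + TLD + auth = 2 + 40 + 40 = 82 ms each
Remaining 3 lookups: 3 * 82 = 246 ms
Total = 122 + 246 = 368 ms

368


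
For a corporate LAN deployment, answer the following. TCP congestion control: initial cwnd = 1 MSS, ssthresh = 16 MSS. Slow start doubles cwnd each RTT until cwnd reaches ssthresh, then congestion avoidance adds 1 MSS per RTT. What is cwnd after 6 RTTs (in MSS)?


RTT 0: cwnd = 1 MSS (initial)
RTT 1: cwnd = 2 MSS (slow start, doubled)
RTT 2: cwnd = 4 MSS (slow start, doubled)
RTT 3: cwnd = 8 MSS (slow start, doubled)
RTT 4: cwnd = 16 MSS (slow start, doubled)
RTT 5: cwnd = 17 MSS (congestion avoidance, +1)
RTT 6: cwnd = 18 MSS (congestion avoidance, +1)

18


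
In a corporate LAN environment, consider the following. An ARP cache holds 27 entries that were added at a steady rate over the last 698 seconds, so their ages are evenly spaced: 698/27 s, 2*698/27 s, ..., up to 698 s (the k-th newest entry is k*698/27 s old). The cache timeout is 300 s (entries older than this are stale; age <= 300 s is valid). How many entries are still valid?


Ages are k * 698/27 s for k = 1..27 (spacing = 25.8519 s).
Entry k is valid iff k * 698/27 <= 300 iff k <= 27 * 300 / 698 = 11.6046
n_valid = floor(11.6046) = 11
(n_stale = 27 - 11 = 16)

11


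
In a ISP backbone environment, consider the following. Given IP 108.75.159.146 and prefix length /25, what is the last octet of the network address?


Given: IP = 108.75.159.146, prefix = /25
Subnet mask = 255.255.255.128
Last octet of IP: 146
Last octet of mask: 128
Network last octet = 146 AND 128 = 128

128


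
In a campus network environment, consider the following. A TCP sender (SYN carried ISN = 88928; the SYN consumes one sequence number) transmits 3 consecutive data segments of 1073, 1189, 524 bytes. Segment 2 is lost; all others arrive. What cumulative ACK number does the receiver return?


SYN uses sequence number 88928; first data byte = ISN + 1 = 88929.
Segment 1: SEQ = 88929, len = 1073 B, covers [88929, 90001]
Segment 2: SEQ = 90002, len = 1189 B, covers [90002, 91190] [LOST]
Segment 3: SEQ = 91191, len = 524 B, covers [91191, 91714]
In-order data received: bytes [88929, 90001] (segments 1..1).
Segment 2 missing -> gap begins at byte 90002; later segments buffered out of order.
Cumulative ACK = next expected in-order byte = 88929 + 1073 = 90002

90002


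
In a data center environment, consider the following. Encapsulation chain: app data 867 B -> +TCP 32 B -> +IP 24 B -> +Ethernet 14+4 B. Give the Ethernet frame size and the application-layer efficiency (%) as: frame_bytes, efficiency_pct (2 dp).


TCP segment = 867 + 32 = 899 B
IP packet = 899 + 24 = 923 B
Ethernet frame = 923 + 14 + 4 = 941 B
Efficiency = app / frame = 867 / 941 = 0.921360 = 92.1360% -> 92.14% (2 dp)

941, 92.14


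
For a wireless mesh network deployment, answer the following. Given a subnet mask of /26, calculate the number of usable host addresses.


Given: subnet mask /26
Host bits = 32 - 26 = 6
Total addresses = 2^6 = 64
Usable hosts = 64 - 2 (network + broadcast) = 62

62


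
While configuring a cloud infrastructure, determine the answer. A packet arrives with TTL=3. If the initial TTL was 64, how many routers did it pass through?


Given: initial TTL = 64, received TTL = 3
Hops = initial TTL - received TTL
Hops = 64 - 3 = 61

61


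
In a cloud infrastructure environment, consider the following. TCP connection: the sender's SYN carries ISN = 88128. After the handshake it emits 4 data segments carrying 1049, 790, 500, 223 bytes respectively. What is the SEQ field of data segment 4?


The SYN occupies sequence number ISN = 88128, so the first data byte is ISN + 1 = 88129.
SEQ of data segment i = (ISN + 1) + sum of payload sizes of segments 1..i-1.
Segment 1: SEQ = 88129, payload = 1049 bytes
Segment 2: SEQ = 89178, payload = 790 bytes
Segment 3: SEQ = 89968, payload = 500 bytes
Segment 4: SEQ = 90468, payload = 223 bytes
SEQ of segment 4 = 88129 + 1049 + 790 + 500 = 90468

90468


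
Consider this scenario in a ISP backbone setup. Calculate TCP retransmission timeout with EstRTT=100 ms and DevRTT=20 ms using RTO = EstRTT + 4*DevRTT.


Given: EstRTT = 100 ms, DevRTT = 20 ms
Timeout = EstRTT + 4 * DevRTT
4 * DevRTT = 4 * 20 = 80
Timeout = 100 + 80 = 180 ms

180


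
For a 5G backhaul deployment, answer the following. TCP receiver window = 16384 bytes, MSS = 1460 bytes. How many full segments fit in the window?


Given: RWND = 16384 bytes, MSS = 1460 bytes
Full segments = floor(RWND / MSS)
Full segments = floor(16384 / 1460)
Full segments = floor(11.2219) = 11

11


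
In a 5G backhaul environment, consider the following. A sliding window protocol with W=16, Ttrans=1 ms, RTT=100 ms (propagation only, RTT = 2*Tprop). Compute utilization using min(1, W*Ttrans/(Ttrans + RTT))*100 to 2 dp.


Given: W = 16, Ttrans = 1 ms, RTT = 100 ms (= 2 * Tprop, Tprop = 50 ms)
Cycle time = Ttrans + RTT = 1 + 100 = 101 ms (first packet sent until its ACK returns)
W * Ttrans = 16 * 1 = 16 ms of sending per cycle
W * Ttrans / (Ttrans + RTT) = 16 / 101 = 0.158416
U = min(1, 0.158416) = 0.158416
U% = 15.84%

15.84


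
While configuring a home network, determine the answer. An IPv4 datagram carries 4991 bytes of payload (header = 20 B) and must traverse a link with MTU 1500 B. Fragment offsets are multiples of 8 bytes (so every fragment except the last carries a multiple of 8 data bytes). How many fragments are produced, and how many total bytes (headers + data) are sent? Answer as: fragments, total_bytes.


Max data per non-final fragment = floor((MTU - header)/8)*8 = floor((1500 - 20)/8)*8 = floor(1480/8)*8 = 1480 B
Final fragment needs no 8-byte alignment: it can carry up to MTU - header = 1480 B
Non-final fragments needed = ceil((payload - 1480) / 1480) = ceil(3511/1480) = ceil(2.3723) = 3
Number of fragments = 3 + 1 = 4
Fragment sizes (data): 3 * 1480 B + 551 B (last, 551 <= 1480 OK)
Total bytes sent = payload + n_frags * header = 4991 + 4*20 = 4991 + 80 = 5071 B

4, 5071


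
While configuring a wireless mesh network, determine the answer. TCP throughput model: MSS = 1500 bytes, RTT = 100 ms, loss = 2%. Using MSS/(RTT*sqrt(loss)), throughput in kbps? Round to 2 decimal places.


Given: MSS = 1500 bytes, RTT = 100 ms, loss = 2%
RTT in seconds = 100 / 1000 = 0.1
Loss rate = 2% = 0.02
sqrt(loss) = sqrt(0.02) = 0.141421356237
Throughput (bytes/s) = 1500 / (0.1 * 0.141421356237) = 106066.0172
Throughput (kbps) = 106066.0172 * 8 / 1000 = 848.528137 -> 848.53 kbps (2 dp)

848.53


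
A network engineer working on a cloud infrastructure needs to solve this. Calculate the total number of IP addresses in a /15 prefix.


Given: CIDR prefix /15
Host bits = 32 - 15 = 17
Total addresses = 2^17 = 131072

131072


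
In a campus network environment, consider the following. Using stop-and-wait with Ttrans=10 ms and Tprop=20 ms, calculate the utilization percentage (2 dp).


Given: Ttrans = 10 ms, Tprop = 20 ms
RTT = 2 * Tprop = 2 * 20 = 40 ms
U = Ttrans / (Ttrans + RTT)
U = 10 / (10 + 40)
U = 10 / 50 = 0.2
U% = 20.00%

20.00


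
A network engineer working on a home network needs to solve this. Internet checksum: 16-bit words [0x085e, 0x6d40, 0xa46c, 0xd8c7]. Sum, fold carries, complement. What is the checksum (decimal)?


Given words: [0x085e, 0x6d40, 0xa46c, 0xd8c7]
Step 1: Sum all words
Raw sum = 2142 + 27968 + 42092 + 55495 = 127697
Step 2: Fold carry: (62161 + 1) = 62162
One's complement = ~62162 & 0xFFFF = 3373

3373


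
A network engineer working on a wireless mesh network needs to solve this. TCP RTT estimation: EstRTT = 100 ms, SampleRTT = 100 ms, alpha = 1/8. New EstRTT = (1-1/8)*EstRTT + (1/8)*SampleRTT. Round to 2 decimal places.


Given: EstRTT = 100 ms, SampleRTT = 100 ms, alpha = 1/8
New EstRTT = (1 - alpha) * EstRTT + alpha * SampleRTT
(7/8) * 100 = 87.5
(1/8) * 100 = 12.5
New EstRTT = 87.5 + 12.5 = 100 ms -> 100.00 ms (2 dp)

100.00


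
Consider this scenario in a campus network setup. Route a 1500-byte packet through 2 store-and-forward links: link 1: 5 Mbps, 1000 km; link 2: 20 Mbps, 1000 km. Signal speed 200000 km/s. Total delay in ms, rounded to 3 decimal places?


Packet = 1500 bytes = 12000 bits. Store-and-forward: sum (t_trans + t_prop) per link.
Link 1: t_trans = 12000/(5*10^6) s = 2.4000 ms; t_prop = 1000/200000 s = 5.0000 ms; subtotal = 7.4000 ms
Link 2: t_trans = 12000/(20*10^6) s = 0.6000 ms; t_prop = 1000/200000 s = 5.0000 ms; subtotal = 5.6000 ms
End-to-end = 7.4000 + 5.6000 = 13.0000 ms -> 13.000 ms (3 dp)

13.000


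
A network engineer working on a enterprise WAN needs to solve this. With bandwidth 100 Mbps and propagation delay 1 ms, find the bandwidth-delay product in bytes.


Given: bandwidth = 100 Mbps, delay = 1 ms
BDP in bits = 100 * 10^6 * 1 / 1000
BDP in bits = 100000
BDP in bytes = 100000 / 8 = 12500

12500


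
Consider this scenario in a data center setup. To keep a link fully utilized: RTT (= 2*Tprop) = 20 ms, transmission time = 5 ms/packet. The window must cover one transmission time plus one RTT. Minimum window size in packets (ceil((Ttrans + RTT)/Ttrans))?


Given: Ttrans = 5 ms, RTT = 20 ms (= 2 * Tprop, Tprop = 10 ms)
Time until first ACK returns = Ttrans + RTT = 5 + 20 = 25 ms
Need W * Ttrans >= Ttrans + RTT  ->  W >= (Ttrans + RTT) / Ttrans
(Ttrans + RTT) / Ttrans = 25 / 5 = 5
W_min = ceil(5) = 5

5


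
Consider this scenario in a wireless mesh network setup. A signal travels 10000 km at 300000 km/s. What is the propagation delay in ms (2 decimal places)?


Given: distance = 10000 km, speed = 300000 km/s
Delay = distance / speed = 10000 / 300000 seconds
Delay in ms = 10000 * 1000 / 300000
Delay = 33.3333 ms
Rounded to 2 dp = 33.33 ms

33.33


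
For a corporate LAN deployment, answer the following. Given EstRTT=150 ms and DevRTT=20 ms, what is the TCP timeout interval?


Given: EstRTT = 150 ms, DevRTT = 20 ms
Timeout = EstRTT + 4 * DevRTT
4 * DevRTT = 4 * 20 = 80
Timeout = 150 + 80 = 230 ms

230


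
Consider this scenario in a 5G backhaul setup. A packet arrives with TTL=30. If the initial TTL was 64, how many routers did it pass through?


Given: initial TTL = 64, received TTL = 30
Hops = initial TTL - received TTL
Hops = 64 - 30 = 34

34


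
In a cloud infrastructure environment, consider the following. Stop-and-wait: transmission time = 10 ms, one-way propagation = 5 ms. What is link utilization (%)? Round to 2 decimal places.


Given: Ttrans = 10 ms, Tprop = 5 ms
RTT = 2 * Tprop = 2 * 5 = 10 ms
U = Ttrans / (Ttrans + RTT)
U = 10 / (10 + 10)
U = 10 / 20 = 0.5
U% = 50.00%

50.00


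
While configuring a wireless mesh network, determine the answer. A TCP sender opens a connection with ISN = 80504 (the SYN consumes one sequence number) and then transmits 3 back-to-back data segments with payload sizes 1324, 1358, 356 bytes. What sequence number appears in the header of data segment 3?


The SYN occupies sequence number ISN = 80504, so the first data byte is ISN + 1 = 80505.
SEQ of data segment i = (ISN + 1) + sum of payload sizes of segments 1..i-1.
Segment 1: SEQ = 80505, payload = 1324 bytes
Segment 2: SEQ = 81829, payload = 1358 bytes
Segment 3: SEQ = 83187, payload = 356 bytes
SEQ of segment 3 = 80505 + 1324 + 1358 = 83187

83187


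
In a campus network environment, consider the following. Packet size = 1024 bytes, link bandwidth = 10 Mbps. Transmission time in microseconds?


Given: packet = 1024 bytes, bandwidth = 10 Mbps
Packet in bits = 1024 * 8 = 8192 bits
Bandwidth = 10 * 10^6 = 10000000 bps
Time = 8192 / 10000000 seconds
Time in us = 8192 * 10^6 / 10000000 = 819.2

819.2


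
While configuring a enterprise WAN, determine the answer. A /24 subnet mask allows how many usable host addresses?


Given: subnet mask /24
Host bits = 32 - 24 = 8
Total addresses = 2^8 = 256
Usable hosts = 256 - 2 (network + broadcast) = 254

254


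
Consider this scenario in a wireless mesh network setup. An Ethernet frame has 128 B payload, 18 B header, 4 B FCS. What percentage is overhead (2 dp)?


Given: payload = 128 B, header = 18 B, trailer = 4 B
Overhead bytes = header + trailer = 18 + 4 = 22
Total frame = payload + overhead = 128 + 22 = 150
Overhead % = 22 / 150 * 100 = 14.6667% -> 14.67% (2 dp)

14.67


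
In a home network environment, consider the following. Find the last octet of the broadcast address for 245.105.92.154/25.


Given: IP = 245.105.92.154, prefix = /25
Host bits = 32 - 25 = 7
Network last octet = 154 AND mask = 128
Host part size = 2^7 - 1 = 127
Broadcast last octet = 128 OR 127 = 255

255


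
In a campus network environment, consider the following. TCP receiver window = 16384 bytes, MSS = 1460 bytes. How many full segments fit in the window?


Given: RWND = 16384 bytes, MSS = 1460 bytes
Full segments = floor(RWND / MSS)
Full segments = floor(16384 / 1460)
Full segments = floor(11.2219) = 11

11


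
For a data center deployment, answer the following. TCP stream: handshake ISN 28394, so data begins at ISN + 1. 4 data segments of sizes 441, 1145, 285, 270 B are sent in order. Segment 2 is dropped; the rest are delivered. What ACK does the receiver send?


SYN uses sequence number 28394; first data byte = ISN + 1 = 28395.
Segment 1: SEQ = 28395, len = 441 B, covers [28395, 28835]
Segment 2: SEQ = 28836, len = 1145 B, covers [28836, 29980] [LOST]
Segment 3: SEQ = 29981, len = 285 B, covers [29981, 30265]
Segment 4: SEQ = 30266, len = 270 B, covers [30266, 30535]
In-order data received: bytes [28395, 28835] (segments 1..1).
Segment 2 missing -> gap begins at byte 28836; later segments buffered out of order.
Cumulative ACK = next expected in-order byte = 28395 + 441 = 28836

28836


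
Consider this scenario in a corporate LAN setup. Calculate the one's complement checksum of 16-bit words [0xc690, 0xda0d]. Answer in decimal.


Given words: [0xc690, 0xda0d]
Step 1: Sum all words
Raw sum = 50832 + 55821 = 106653
Step 2: Fold carry: (41117 + 1) = 41118
One's complement = ~41118 & 0xFFFF = 24417

24417


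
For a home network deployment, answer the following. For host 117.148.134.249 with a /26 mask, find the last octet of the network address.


Given: IP = 117.148.134.249, prefix = /26
Subnet mask = 255.255.255.192
Last octet of IP: 249
Last octet of mask: 192
Network last octet = 249 AND 192 = 192

192


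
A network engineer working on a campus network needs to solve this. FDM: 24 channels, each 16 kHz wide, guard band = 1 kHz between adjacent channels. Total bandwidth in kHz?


Given: 24 channels, 16 kHz each, guard = 1 kHz
Channel bandwidth = 24 * 16 = 384 kHz
Guard bands = 23 gaps * 1 kHz = 23 kHz
Total = 384 + 23 = 407 kHz

407


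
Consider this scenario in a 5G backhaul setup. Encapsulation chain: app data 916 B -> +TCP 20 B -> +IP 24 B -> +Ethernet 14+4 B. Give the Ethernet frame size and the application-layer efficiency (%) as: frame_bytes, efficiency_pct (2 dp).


TCP segment = 916 + 20 = 936 B
IP packet = 936 + 24 = 960 B
Ethernet frame = 960 + 14 + 4 = 978 B
Efficiency = app / frame = 916 / 978 = 0.936605 = 93.6605% -> 93.66% (2 dp)

978, 93.66


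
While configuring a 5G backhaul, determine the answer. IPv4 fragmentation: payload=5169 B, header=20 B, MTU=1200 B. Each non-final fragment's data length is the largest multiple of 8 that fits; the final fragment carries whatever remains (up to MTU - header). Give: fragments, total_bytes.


Max data per non-final fragment = floor((MTU - header)/8)*8 = floor((1200 - 20)/8)*8 = floor(1180/8)*8 = 1176 B
Final fragment needs no 8-byte alignment: it can carry up to MTU - header = 1180 B
Non-final fragments needed = ceil((payload - 1180) / 1176) = ceil(3989/1176) = ceil(3.3920) = 4
Number of fragments = 4 + 1 = 5
Fragment sizes (data): 4 * 1176 B + 465 B (last, 465 <= 1180 OK)
Total bytes sent = payload + n_frags * header = 5169 + 5*20 = 5169 + 100 = 5269 B

5, 5269


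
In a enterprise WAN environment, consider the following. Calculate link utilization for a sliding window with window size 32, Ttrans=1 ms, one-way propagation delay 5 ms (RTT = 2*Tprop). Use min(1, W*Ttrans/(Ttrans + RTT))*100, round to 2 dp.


Given: W = 32, Ttrans = 1 ms, RTT = 10 ms (= 2 * Tprop, Tprop = 5 ms)
Cycle time = Ttrans + RTT = 1 + 10 = 11 ms (first packet sent until its ACK returns)
W * Ttrans = 32 * 1 = 32 ms of sending per cycle
W * Ttrans / (Ttrans + RTT) = 32 / 11 = 2.909091
U = min(1, 2.909091) = 1.000000
U% = 100.00%

100.00


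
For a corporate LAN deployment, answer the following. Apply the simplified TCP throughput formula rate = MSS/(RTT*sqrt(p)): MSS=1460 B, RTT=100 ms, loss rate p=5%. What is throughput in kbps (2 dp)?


Given: MSS = 1460 bytes, RTT = 100 ms, loss = 5%
RTT in seconds = 100 / 1000 = 0.1
Loss rate = 5% = 0.05
sqrt(loss) = sqrt(0.05) = 0.223606797750
Throughput (bytes/s) = 1460 / (0.1 * 0.223606797750) = 65293.1849
Throughput (kbps) = 65293.1849 * 8 / 1000 = 522.345480 -> 522.35 kbps (2 dp)

522.35


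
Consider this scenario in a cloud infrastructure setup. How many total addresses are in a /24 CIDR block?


Given: CIDR prefix /24
Host bits = 32 - 24 = 8
Total addresses = 2^8 = 256

256


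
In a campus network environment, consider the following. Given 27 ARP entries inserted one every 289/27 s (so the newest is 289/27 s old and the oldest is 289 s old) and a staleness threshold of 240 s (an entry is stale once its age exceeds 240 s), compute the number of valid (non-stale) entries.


Ages are k * 289/27 s for k = 1..27 (spacing = 10.7037 s).
Entry k is valid iff k * 289/27 <= 240 iff k <= 27 * 240 / 289 = 22.4221
n_valid = floor(22.4221) = 22
(n_stale = 27 - 22 = 5)

22


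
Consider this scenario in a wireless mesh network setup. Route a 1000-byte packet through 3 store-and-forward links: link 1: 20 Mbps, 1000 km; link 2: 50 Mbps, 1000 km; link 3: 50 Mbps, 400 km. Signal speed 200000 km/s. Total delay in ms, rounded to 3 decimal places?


Packet = 1000 bytes = 8000 bits. Store-and-forward: sum (t_trans + t_prop) per link.
Link 1: t_trans = 8000/(20*10^6) s = 0.4000 ms; t_prop = 1000/200000 s = 5.0000 ms; subtotal = 5.4000 ms
Link 2: t_trans = 8000/(50*10^6) s = 0.1600 ms; t_prop = 1000/200000 s = 5.0000 ms; subtotal = 5.1600 ms
Link 3: t_trans = 8000/(50*10^6) s = 0.1600 ms; t_prop = 400/200000 s = 2.0000 ms; subtotal = 2.1600 ms
End-to-end = 5.4000 + 5.1600 + 2.1600 = 12.7200 ms -> 12.720 ms (3 dp)

12.720


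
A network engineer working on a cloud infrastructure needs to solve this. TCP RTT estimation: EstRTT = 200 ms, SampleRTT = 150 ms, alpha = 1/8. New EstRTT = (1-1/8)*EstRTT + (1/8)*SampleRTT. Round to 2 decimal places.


Given: EstRTT = 200 ms, SampleRTT = 150 ms, alpha = 1/8
New EstRTT = (1 - alpha) * EstRTT + alpha * SampleRTT
(7/8) * 200 = 175
(1/8) * 150 = 18.75
New EstRTT = 175 + 18.75 = 193.75 ms -> 193.75 ms (2 dp)

193.75


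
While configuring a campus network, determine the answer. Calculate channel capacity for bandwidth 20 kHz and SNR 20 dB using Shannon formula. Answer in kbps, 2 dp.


Given: B = 20 kHz, SNR = 20 dB
SNR linear = 10^(20/10) = 100
1 + SNR = 101
log2(101) = 6.6582114828
C = 20 * 1000 * 6.6582114828 = 133164.2297 bps
C = 133.164230 kbps -> 133.16 kbps (2 dp)

133.16


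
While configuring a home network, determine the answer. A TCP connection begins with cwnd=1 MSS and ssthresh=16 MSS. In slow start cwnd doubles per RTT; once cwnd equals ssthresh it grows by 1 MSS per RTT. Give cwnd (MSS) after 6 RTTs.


RTT 0: cwnd = 1 MSS (initial)
RTT 1: cwnd = 2 MSS (slow start, doubled)
RTT 2: cwnd = 4 MSS (slow start, doubled)
RTT 3: cwnd = 8 MSS (slow start, doubled)
RTT 4: cwnd = 16 MSS (slow start, doubled)
RTT 5: cwnd = 17 MSS (congestion avoidance, +1)
RTT 6: cwnd = 18 MSS (congestion avoidance, +1)

18


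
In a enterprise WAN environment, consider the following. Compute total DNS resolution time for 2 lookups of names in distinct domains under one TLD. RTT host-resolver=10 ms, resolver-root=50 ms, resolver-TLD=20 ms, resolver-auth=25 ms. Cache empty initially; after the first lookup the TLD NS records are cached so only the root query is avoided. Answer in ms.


Lookup 1 (cold cache): local + root + TLD + auth = 10 + 50 + 20 + 25 = 105 ms
Lookups 2..2 (TLD NS cached -> skip root; new domain -> still ask TLD and auth): local + TLD + auth = 10 + 20 + 25 = 55 ms each
Remaining 1 lookups: 1 * 55 = 55 ms
Total = 105 + 55 = 160 ms

160


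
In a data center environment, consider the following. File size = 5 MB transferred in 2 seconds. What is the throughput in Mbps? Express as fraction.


Given: file = 5 MB, time = 2 s
File in Mb = 5 * 8 = 40 Mb
Throughput = 40 / 2 Mbps
Throughput = 20 Mbps

20


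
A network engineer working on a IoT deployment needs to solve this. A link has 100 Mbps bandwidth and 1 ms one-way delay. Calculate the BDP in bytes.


Given: bandwidth = 100 Mbps, delay = 1 ms
BDP in bits = 100 * 10^6 * 1 / 1000
BDP in bits = 100000
BDP in bytes = 100000 / 8 = 12500

12500


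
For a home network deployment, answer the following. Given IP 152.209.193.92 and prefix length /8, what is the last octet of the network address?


Given: IP = 152.209.193.92, prefix = /8
Subnet mask = 255.0.0.0
Last octet of IP: 92
Last octet of mask: 0
Network last octet = 92 AND 0 = 0

0


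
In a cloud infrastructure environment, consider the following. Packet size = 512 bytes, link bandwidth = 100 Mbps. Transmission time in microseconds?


Given: packet = 512 bytes, bandwidth = 100 Mbps
Packet in bits = 512 * 8 = 4096 bits
Bandwidth = 100 * 10^6 = 100000000 bps
Time = 4096 / 100000000 seconds
Time in us = 4096 * 10^6 / 100000000 = 40.96

40.96


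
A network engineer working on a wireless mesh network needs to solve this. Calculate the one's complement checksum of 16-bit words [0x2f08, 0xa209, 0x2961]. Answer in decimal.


Given words: [0x2f08, 0xa209, 0x2961]
Step 1: Sum all words
Raw sum = 12040 + 41481 + 10593 = 64114
One's complement = ~64114 & 0xFFFF = 1421

1421


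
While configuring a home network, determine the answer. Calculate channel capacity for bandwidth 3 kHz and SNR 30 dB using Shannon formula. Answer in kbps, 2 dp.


Given: B = 3 kHz, SNR = 30 dB
SNR linear = 10^(30/10) = 1000
1 + SNR = 1001
log2(1001) = 9.9672262588
C = 3 * 1000 * 9.9672262588 = 29901.6788 bps
C = 29.901679 kbps -> 29.90 kbps (2 dp)

29.90


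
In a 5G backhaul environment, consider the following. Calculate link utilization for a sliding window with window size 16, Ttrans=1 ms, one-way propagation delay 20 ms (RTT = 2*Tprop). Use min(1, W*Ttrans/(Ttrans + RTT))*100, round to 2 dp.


Given: W = 16, Ttrans = 1 ms, RTT = 40 ms (= 2 * Tprop, Tprop = 20 ms)
Cycle time = Ttrans + RTT = 1 + 40 = 41 ms (first packet sent until its ACK returns)
W * Ttrans = 16 * 1 = 16 ms of sending per cycle
W * Ttrans / (Ttrans + RTT) = 16 / 41 = 0.390244
U = min(1, 0.390244) = 0.390244
U% = 39.02%

39.02


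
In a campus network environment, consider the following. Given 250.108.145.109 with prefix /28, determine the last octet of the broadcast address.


Given: IP = 250.108.145.109, prefix = /28
Host bits = 32 - 28 = 4
Network last octet = 109 AND mask = 96
Host part size = 2^4 - 1 = 15
Broadcast last octet = 96 OR 15 = 111

111


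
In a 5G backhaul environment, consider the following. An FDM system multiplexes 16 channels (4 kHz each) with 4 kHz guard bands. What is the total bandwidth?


Given: 16 channels, 4 kHz each, guard = 4 kHz
Channel bandwidth = 16 * 4 = 64 kHz
Guard bands = 15 gaps * 4 kHz = 60 kHz
Total = 64 + 60 = 124 kHz

124


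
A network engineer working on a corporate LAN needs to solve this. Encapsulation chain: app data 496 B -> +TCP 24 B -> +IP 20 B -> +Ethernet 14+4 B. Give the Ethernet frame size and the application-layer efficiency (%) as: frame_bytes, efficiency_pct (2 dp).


TCP segment = 496 + 24 = 520 B
IP packet = 520 + 20 = 540 B
Ethernet frame = 540 + 14 + 4 = 558 B
Efficiency = app / frame = 496 / 558 = 0.888889 = 88.8889% -> 88.89% (2 dp)

558, 88.89


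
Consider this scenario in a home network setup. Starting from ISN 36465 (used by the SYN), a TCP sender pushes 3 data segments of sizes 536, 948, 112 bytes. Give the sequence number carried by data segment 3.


The SYN occupies sequence number ISN = 36465, so the first data byte is ISN + 1 = 36466.
SEQ of data segment i = (ISN + 1) + sum of payload sizes of segments 1..i-1.
Segment 1: SEQ = 36466, payload = 536 bytes
Segment 2: SEQ = 37002, payload = 948 bytes
Segment 3: SEQ = 37950, payload = 112 bytes
SEQ of segment 3 = 36466 + 536 + 948 = 37950

37950


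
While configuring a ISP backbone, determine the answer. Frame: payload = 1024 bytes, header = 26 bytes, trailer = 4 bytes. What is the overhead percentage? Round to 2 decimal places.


Given: payload = 1024 B, header = 26 B, trailer = 4 B
Overhead bytes = header + trailer = 26 + 4 = 30
Total frame = payload + overhead = 1024 + 30 = 1054
Overhead % = 30 / 1054 * 100 = 2.8463% -> 2.85% (2 dp)

2.85


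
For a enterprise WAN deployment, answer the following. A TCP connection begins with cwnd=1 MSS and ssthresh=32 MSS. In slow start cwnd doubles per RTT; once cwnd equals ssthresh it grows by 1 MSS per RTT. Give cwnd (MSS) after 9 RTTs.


RTT 0: cwnd = 1 MSS (initial)
RTT 1: cwnd = 2 MSS (slow start, doubled)
RTT 2: cwnd = 4 MSS (slow start, doubled)
RTT 3: cwnd = 8 MSS (slow start, doubled)
RTT 4: cwnd = 16 MSS (slow start, doubled)
RTT 5: cwnd = 32 MSS (slow start, doubled)
RTT 6: cwnd = 33 MSS (congestion avoidance, +1)
RTT 7: cwnd = 34 MSS (congestion avoidance, +1)
RTT 8: cwnd = 35 MSS (congestion avoidance, +1)
RTT 9: cwnd = 36 MSS (congestion avoidance, +1)

36


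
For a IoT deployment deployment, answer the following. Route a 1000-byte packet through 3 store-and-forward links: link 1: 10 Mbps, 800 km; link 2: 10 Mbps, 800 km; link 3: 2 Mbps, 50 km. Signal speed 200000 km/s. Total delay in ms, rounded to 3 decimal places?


Packet = 1000 bytes = 8000 bits. Store-and-forward: sum (t_trans + t_prop) per link.
Link 1: t_trans = 8000/(10*10^6) s = 0.8000 ms; t_prop = 800/200000 s = 4.0000 ms; subtotal = 4.8000 ms
Link 2: t_trans = 8000/(10*10^6) s = 0.8000 ms; t_prop = 800/200000 s = 4.0000 ms; subtotal = 4.8000 ms
Link 3: t_trans = 8000/(2*10^6) s = 4.0000 ms; t_prop = 50/200000 s = 0.2500 ms; subtotal = 4.2500 ms
End-to-end = 4.8000 + 4.8000 + 4.2500 = 13.8500 ms -> 13.850 ms (3 dp)

13.850


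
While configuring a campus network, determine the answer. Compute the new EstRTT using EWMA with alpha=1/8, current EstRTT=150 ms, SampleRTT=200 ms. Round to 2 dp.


Given: EstRTT = 150 ms, SampleRTT = 200 ms, alpha = 1/8
New EstRTT = (1 - alpha) * EstRTT + alpha * SampleRTT
(7/8) * 150 = 131.25
(1/8) * 200 = 25
New EstRTT = 131.25 + 25 = 156.25 ms -> 156.25 ms (2 dp)

156.25


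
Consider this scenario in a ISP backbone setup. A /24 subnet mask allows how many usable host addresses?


Given: subnet mask /24
Host bits = 32 - 24 = 8
Total addresses = 2^8 = 256
Usable hosts = 256 - 2 (network + broadcast) = 254

254


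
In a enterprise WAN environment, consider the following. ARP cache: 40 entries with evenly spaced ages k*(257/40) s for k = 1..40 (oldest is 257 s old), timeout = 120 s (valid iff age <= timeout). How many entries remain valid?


Ages are k * 257/40 s for k = 1..40 (spacing = 6.4250 s).
Entry k is valid iff k * 257/40 <= 120 iff k <= 40 * 120 / 257 = 18.6770
n_valid = floor(18.6770) = 18
(n_stale = 40 - 18 = 22)

18


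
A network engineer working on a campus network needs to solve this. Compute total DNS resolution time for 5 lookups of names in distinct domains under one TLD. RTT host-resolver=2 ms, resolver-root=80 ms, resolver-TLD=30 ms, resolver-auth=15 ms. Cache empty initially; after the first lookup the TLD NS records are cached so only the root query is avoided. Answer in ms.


Lookup 1 (cold cache): local + root + TLD + auth = 2 + 80 + 30 + 15 = 127 ms
Lookups 2..5 (TLD NS cached -> skip root; new domain -> still ask TLD and auth): local + TLD + auth = 2 + 30 + 15 = 47 ms each
Remaining 4 lookups: 4 * 47 = 188 ms
Total = 127 + 188 = 315 ms

315
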